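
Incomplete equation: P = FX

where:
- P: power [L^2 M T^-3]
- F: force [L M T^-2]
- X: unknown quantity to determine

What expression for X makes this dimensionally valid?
X = v (velocity), dimensions [L T^-1]

P has dimensions [L^2 M T^-3]; the rest of the RHS (F) has dimensions [L M T^-2].
So X must have dimensions [L T^-1] — X = v (velocity).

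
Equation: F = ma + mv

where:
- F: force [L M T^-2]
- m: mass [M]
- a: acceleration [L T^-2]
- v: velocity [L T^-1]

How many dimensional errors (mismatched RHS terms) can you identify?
1

LHS F: [L M T^-2]
- ma: [L M T^-2] ✓
- mv: [L M T^-1] ✗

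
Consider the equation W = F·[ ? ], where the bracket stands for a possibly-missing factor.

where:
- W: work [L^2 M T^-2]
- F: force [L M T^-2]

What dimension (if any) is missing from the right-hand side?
[L] — length (e.g. a distance d)

W has dimensions [L^2 M T^-2]; F has dimensions [L M T^-2].
The bracketed factor must supply [L^2 M T^-2] / [L M T^-2] = [L].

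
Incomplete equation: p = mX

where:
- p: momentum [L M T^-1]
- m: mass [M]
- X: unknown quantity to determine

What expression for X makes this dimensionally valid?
X = v (velocity), dimensions [L T^-1]

p has dimensions [L M T^-1]; the rest of the RHS (m) has dimensions [M].
So X must have dimensions [L T^-1] — X = v (velocity).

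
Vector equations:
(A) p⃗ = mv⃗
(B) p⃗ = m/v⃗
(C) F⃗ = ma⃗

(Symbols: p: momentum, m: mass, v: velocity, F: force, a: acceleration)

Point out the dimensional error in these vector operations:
(B) p⃗ = m/v⃗

(A) p⃗ = mv⃗: LHS [L M T^-1], RHS [L M T^-1] ✓ — mass (scalar) times velocity (vector)
(B) p⃗ = m/v⃗: LHS [L M T^-1], RHS [L^-1 M T] ✗ — momentum is mass times velocity; should be mv⃗ (and division by a vector is undefined)
(C) F⃗ = ma⃗: LHS [L M T^-2], RHS [L M T^-2] ✓ — Force and acceleration are vectors, mass is a scalar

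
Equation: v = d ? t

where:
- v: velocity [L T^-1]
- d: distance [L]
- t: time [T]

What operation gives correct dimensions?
division (÷): v = d ÷ t

v [L T^-1]; d [L]; t [T].
d × t → [L T] ✗
d ÷ t → [L T^-1] ✓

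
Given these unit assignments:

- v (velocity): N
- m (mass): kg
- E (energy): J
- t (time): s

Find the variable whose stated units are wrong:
v

The variable v (velocity) should have units m/s, not N.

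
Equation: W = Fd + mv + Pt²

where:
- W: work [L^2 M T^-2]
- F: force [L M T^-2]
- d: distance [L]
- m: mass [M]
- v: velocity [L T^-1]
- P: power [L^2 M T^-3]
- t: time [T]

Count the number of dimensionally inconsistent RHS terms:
2

LHS W: [L^2 M T^-2]
- Fd: [L^2 M T^-2] ✓
- mv: [L M T^-1] ✗
- Pt²: [L^2 M T^-1] ✗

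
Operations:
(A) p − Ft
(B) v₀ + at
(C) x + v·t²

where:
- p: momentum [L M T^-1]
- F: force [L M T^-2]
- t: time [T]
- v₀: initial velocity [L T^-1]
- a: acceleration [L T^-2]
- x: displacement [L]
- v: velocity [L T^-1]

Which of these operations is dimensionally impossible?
(C) x + v·t²

(A) p − Ft: p [L M T^-1] and Ft [L M T^-1] — same dimensions ✓
(B) v₀ + at: v₀ [L T^-1] and at [L T^-1] — same dimensions ✓
(C) x + v·t²: x [L] and v·t² [L T] — different dimensions cannot be added/subtracted ✗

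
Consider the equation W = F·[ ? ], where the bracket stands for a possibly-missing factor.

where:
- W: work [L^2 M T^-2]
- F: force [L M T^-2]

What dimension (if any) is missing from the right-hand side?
[L] — length (e.g. a distance d)

W has dimensions [L^2 M T^-2]; F has dimensions [L M T^-2].
The bracketed factor must supply [L^2 M T^-2] / [L M T^-2] = [L].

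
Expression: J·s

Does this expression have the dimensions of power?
No

The expression J·s has dimensions [L^2 M T^-1], but power has dimensions [L^2 M T^-3].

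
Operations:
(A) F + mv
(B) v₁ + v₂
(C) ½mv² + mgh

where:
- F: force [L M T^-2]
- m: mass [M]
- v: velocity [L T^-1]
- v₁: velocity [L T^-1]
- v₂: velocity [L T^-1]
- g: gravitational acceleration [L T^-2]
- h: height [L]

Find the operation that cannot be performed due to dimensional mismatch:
(A) F + mv

(A) F + mv: F [L M T^-2] and mv [L M T^-1] — different dimensions cannot be added/subtracted ✗
(B) v₁ + v₂: v₁ [L T^-1] and v₂ [L T^-1] — same dimensions ✓
(C) ½mv² + mgh: ½mv² [L^2 M T^-2] and mgh [L^2 M T^-2] — same dimensions ✓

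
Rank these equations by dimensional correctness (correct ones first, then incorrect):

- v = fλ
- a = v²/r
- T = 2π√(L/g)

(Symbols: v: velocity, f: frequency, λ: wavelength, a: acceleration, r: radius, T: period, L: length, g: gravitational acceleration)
Dimensionally correct: v = fλ, a = v²/r, T = 2π√(L/g)
Dimensionally incorrect: none
Ordered (correct first, then incorrect): v = fλ, a = v²/r, T = 2π√(L/g)

- v = fλ: LHS [L T^-1], RHS [L T^-1] → correct ✓
- a = v²/r: LHS [L T^-2], RHS [L T^-2] → correct ✓
- T = 2π√(L/g): LHS [T], RHS [T] → correct ✓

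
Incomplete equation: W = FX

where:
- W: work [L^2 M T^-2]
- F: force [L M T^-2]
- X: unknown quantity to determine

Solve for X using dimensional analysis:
X = d (distance), dimensions [L]

W has dimensions [L^2 M T^-2]; the rest of the RHS (F) has dimensions [L M T^-2].
So X must have dimensions [L] — X = d (distance).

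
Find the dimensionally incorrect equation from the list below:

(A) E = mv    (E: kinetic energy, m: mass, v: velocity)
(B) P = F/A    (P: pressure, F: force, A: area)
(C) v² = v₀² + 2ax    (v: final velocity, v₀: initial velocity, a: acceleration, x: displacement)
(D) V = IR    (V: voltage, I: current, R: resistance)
(A) E = mv

The equation (A) E = mv is dimensionally incorrect.

LHS (E): [L^2 M T^-2]
RHS (mv): [L M T^-1] ✗

The dimensions do not match. The other three equations balance.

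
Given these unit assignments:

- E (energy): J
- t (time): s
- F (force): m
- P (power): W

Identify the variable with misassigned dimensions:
F

The variable F (force) should have units N, not m.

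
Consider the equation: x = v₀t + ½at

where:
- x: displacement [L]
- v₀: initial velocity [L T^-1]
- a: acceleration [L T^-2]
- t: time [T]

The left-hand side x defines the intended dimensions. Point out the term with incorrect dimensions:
The term ½at

Checking each RHS term against the LHS:
- v₀t: [L] — matches x [L] ✓
- ½at: [L T^-1] — does NOT match x [L] ✗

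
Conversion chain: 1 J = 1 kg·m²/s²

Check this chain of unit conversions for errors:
The chain is correct (no errors).

Correct: Joule is defined as kg·m²/s²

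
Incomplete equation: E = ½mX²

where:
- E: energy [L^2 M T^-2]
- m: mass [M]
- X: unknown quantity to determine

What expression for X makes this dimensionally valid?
X = v (velocity), dimensions [L T^-1]

E has dimensions [L^2 M T^-2]; the rest of the RHS (½m) has dimensions [M].
So X² must have dimensions [L^2 T^-2], i.e. X has dimensions [L T^-1] — X = v (velocity).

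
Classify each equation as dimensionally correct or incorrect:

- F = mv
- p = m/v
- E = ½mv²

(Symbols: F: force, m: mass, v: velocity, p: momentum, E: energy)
Dimensionally correct: E = ½mv²
Dimensionally incorrect: F = mv, p = m/v
Ordered (correct first, then incorrect): E = ½mv², F = mv, p = m/v

- F = mv: LHS [L M T^-2], RHS [L M T^-1] → incorrect ✗
- p = m/v: LHS [L M T^-1], RHS [L^-1 M T] → incorrect ✗
- E = ½mv²: LHS [L^2 M T^-2], RHS [L^2 M T^-2] → correct ✓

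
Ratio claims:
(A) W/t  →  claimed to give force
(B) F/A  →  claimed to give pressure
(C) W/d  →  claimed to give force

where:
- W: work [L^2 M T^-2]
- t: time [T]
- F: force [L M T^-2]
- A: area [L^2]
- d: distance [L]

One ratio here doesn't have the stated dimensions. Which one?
(A) W/t does not give force

(A) W/t: [L^2 M T^-3] ≠ force [L M T^-2] ✗
(B) F/A: [L^-1 M T^-2] = pressure [L^-1 M T^-2] ✓
(C) W/d: [L M T^-2] = force [L M T^-2] ✓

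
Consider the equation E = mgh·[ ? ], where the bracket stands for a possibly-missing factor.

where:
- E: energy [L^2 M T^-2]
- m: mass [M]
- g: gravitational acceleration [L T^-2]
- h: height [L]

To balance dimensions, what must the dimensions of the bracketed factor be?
Nothing is missing — the bracketed factor must be dimensionless.

E has dimensions [L^2 M T^-2] and mgh already has dimensions [L^2 M T^-2], so E = mgh is dimensionally complete.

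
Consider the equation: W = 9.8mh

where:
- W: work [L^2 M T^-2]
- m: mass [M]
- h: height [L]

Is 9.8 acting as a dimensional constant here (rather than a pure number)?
Yes

W has dimensions [L^2 M T^-2], while mh alone has dimensions [L M]. For the equation to balance, the factor 9.8 must carry dimensions [L T^-2] — it is a dimensional constant (a numerical value of a physical quantity with its units suppressed), not a pure number.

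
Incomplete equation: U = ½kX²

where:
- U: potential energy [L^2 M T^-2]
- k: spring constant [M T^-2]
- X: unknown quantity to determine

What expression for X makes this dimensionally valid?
X = x (displacement), dimensions [L]

U has dimensions [L^2 M T^-2]; the rest of the RHS (½k) has dimensions [M T^-2].
So X² must have dimensions [L^2], i.e. X has dimensions [L] — X = x (displacement).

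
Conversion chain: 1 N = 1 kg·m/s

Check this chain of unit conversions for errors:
The chain is incorrect (it contains an error).

Incorrect: Newton is kg·m/s², not kg·m/s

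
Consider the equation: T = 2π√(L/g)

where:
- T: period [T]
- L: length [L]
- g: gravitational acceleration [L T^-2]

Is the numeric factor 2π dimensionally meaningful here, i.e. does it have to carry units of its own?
No

T has dimensions [T] and √(L/g) already has dimensions [T], so the equation balances without 2π contributing any dimensions. 2π is a pure (dimensionless) number; changing or removing it would not affect dimensional consistency.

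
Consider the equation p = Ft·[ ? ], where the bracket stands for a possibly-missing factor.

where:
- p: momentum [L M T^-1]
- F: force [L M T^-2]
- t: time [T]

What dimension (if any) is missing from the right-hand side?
Nothing is missing — the bracketed factor must be dimensionless.

p has dimensions [L M T^-1] and Ft already has dimensions [L M T^-1], so p = Ft is dimensionally complete.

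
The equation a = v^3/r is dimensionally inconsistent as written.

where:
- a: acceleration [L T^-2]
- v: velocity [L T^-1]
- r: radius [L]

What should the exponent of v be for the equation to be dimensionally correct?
The exponent of v should be 2: a = v^2/r

The LHS a has dimensions [L T^-2]; v has dimensions [L T^-1].
As written, the RHS v^3/r (exponent 3 on v) has dimensions [L^2 T^-3], which does not match.
With exponent 2, the RHS v^2/r has dimensions [L T^-2], matching the LHS.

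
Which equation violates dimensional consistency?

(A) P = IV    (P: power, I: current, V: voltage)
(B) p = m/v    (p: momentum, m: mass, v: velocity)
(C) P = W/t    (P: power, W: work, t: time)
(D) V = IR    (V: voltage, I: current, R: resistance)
(B) p = m/v

The equation (B) p = m/v is dimensionally incorrect.

LHS (p): [L M T^-1]
RHS (m/v): [L^-1 M T] ✗

The dimensions do not match. The other three equations balance.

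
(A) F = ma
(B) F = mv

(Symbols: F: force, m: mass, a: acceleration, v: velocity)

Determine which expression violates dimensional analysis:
(B)

(A) F = ma: LHS [L M T^-2], RHS [L M T^-2] ✓
(B) F = mv: LHS [L M T^-2], RHS [L M T^-1] ✗

Expression (B) F = mv is dimensionally incorrect.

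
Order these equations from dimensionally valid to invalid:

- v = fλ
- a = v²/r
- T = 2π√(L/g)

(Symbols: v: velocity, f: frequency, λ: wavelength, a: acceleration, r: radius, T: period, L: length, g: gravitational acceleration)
Dimensionally correct: v = fλ, a = v²/r, T = 2π√(L/g)
Dimensionally incorrect: none
Ordered (correct first, then incorrect): v = fλ, a = v²/r, T = 2π√(L/g)

- v = fλ: LHS [L T^-1], RHS [L T^-1] → correct ✓
- a = v²/r: LHS [L T^-2], RHS [L T^-2] → correct ✓
- T = 2π√(L/g): LHS [T], RHS [T] → correct ✓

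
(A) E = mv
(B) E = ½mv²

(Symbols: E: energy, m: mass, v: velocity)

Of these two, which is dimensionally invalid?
(A)

(A) E = mv: LHS [L^2 M T^-2], RHS [L M T^-1] ✗
(B) E = ½mv²: LHS [L^2 M T^-2], RHS [L^2 M T^-2] ✓

Expression (A) E = mv is dimensionally incorrect.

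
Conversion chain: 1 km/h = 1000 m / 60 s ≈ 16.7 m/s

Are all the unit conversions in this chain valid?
The chain is incorrect (it contains an error).

Incorrect: 1 h = 3600 s, not 60 s (1 km/h ≈ 0.278 m/s)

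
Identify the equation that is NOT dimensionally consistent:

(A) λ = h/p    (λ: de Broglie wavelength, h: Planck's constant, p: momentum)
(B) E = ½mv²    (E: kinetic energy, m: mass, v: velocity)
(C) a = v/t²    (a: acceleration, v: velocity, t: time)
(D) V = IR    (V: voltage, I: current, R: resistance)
(C) a = v/t²

The equation (C) a = v/t² is dimensionally incorrect.

LHS (a): [L T^-2]
RHS (v/t²): [L T^-3] ✗

The dimensions do not match. The other three equations balance.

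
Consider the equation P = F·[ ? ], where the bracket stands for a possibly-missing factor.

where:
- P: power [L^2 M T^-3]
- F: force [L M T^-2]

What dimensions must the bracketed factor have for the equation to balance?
[L T^-1] — velocity (e.g. v)

P has dimensions [L^2 M T^-3]; F has dimensions [L M T^-2].
The bracketed factor must supply [L^2 M T^-3] / [L M T^-2] = [L T^-1].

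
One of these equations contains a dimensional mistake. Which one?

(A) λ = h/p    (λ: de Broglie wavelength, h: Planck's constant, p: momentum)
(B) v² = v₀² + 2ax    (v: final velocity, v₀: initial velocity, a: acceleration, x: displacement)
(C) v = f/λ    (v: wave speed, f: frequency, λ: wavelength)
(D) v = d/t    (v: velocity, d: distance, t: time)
(C) v = f/λ

The equation (C) v = f/λ is dimensionally incorrect.

LHS (v): [L T^-1]
RHS (f/λ): [L^-1 T^-1] ✗

The dimensions do not match. The other three equations balance.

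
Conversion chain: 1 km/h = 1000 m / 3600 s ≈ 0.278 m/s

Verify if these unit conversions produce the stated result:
The chain is correct (no errors).

Correct: 1 km = 1000 m, 1 h = 3600 s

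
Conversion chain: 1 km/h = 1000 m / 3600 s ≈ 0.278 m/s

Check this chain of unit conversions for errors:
The chain is correct (no errors).

Correct: 1 km = 1000 m, 1 h = 3600 s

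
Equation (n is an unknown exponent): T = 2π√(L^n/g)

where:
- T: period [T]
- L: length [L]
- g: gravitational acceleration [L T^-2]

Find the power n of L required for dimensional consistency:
n = 1

T has dimensions [T]; L has dimensions [L].
With n = 1: 2π√(L^1/g) has dimensions [T], matching the LHS ✓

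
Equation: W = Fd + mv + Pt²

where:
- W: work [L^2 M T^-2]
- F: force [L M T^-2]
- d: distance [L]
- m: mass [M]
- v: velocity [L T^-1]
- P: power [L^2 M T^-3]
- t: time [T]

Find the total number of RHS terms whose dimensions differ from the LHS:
2

LHS W: [L^2 M T^-2]
- Fd: [L^2 M T^-2] ✓
- mv: [L M T^-1] ✗
- Pt²: [L^2 M T^-1] ✗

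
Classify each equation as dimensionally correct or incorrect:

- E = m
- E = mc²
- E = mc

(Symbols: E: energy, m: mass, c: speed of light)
Dimensionally correct: E = mc²
Dimensionally incorrect: E = m, E = mc
Ordered (correct first, then incorrect): E = mc², E = m, E = mc

- E = m: LHS [L^2 M T^-2], RHS [M] → incorrect ✗
- E = mc²: LHS [L^2 M T^-2], RHS [L^2 M T^-2] → correct ✓
- E = mc: LHS [L^2 M T^-2], RHS [L M T^-1] → incorrect ✗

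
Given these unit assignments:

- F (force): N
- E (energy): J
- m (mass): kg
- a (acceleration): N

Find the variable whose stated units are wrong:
a

The variable a (acceleration) should have units m/s², not N.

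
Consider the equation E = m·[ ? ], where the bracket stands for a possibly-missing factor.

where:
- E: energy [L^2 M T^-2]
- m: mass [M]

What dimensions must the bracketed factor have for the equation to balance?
[L^2 T^-2] — velocity squared (e.g. v²)

E has dimensions [L^2 M T^-2]; m has dimensions [M].
The bracketed factor must supply [L^2 M T^-2] / [M] = [L^2 T^-2].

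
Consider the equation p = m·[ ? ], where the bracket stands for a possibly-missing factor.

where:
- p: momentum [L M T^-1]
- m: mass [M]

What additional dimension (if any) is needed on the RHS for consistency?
[L T^-1] — velocity (e.g. v)

p has dimensions [L M T^-1]; m has dimensions [M].
The bracketed factor must supply [L M T^-1] / [M] = [L T^-1].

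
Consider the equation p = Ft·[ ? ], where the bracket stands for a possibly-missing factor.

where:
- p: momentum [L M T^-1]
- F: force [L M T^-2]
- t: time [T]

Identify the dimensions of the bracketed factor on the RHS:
Nothing is missing — the bracketed factor must be dimensionless.

p has dimensions [L M T^-1] and Ft already has dimensions [L M T^-1], so p = Ft is dimensionally complete.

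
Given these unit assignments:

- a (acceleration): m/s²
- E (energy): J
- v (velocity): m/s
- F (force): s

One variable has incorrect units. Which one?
F

The variable F (force) should have units N, not s.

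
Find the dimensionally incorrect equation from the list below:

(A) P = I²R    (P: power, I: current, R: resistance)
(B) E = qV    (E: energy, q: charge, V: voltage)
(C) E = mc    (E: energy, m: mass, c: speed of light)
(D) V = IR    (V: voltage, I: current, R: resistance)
(C) E = mc

The equation (C) E = mc is dimensionally incorrect.

LHS (E): [L^2 M T^-2]
RHS (mc): [L M T^-1] ✗

The dimensions do not match. The other three equations balance.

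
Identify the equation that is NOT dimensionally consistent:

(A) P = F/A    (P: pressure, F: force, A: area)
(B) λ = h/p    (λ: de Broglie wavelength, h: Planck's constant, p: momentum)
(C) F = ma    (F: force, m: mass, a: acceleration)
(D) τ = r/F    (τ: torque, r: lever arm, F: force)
(D) τ = r/F

The equation (D) τ = r/F is dimensionally incorrect.

LHS (τ): [L^2 M T^-2]
RHS (r/F): [M^-1 T^2] ✗

The dimensions do not match. The other three equations balance.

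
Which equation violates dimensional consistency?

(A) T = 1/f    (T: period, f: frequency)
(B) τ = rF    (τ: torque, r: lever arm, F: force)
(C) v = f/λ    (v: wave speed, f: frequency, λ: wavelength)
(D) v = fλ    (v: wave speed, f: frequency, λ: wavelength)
(C) v = f/λ

The equation (C) v = f/λ is dimensionally incorrect.

LHS (v): [L T^-1]
RHS (f/λ): [L^-1 T^-1] ✗

The dimensions do not match. The other three equations balance.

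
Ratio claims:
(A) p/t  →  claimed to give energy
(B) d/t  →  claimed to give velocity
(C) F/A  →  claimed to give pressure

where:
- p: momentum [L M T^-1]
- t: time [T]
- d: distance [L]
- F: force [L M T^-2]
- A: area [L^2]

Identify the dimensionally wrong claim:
(A) p/t does not give energy

(A) p/t: [L M T^-2] ≠ energy [L^2 M T^-2] ✗
(B) d/t: [L T^-1] = velocity [L T^-1] ✓
(C) F/A: [L^-1 M T^-2] = pressure [L^-1 M T^-2] ✓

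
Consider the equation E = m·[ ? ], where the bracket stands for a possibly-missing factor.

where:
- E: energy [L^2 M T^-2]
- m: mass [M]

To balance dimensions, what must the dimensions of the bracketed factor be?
[L^2 T^-2] — velocity squared (e.g. v²)

E has dimensions [L^2 M T^-2]; m has dimensions [M].
The bracketed factor must supply [L^2 M T^-2] / [M] = [L^2 T^-2].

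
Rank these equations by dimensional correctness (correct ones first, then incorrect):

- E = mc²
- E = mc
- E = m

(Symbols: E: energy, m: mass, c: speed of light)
Dimensionally correct: E = mc²
Dimensionally incorrect: E = mc, E = m
Ordered (correct first, then incorrect): E = mc², E = mc, E = m

- E = mc²: LHS [L^2 M T^-2], RHS [L^2 M T^-2] → correct ✓
- E = mc: LHS [L^2 M T^-2], RHS [L M T^-1] → incorrect ✗
- E = m: LHS [L^2 M T^-2], RHS [M] → incorrect ✗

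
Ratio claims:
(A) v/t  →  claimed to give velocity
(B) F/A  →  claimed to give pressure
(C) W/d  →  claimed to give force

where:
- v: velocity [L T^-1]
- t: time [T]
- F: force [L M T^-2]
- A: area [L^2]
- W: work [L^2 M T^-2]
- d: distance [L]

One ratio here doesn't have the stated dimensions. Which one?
(A) v/t does not give velocity

(A) v/t: [L T^-2] ≠ velocity [L T^-1] ✗
(B) F/A: [L^-1 M T^-2] = pressure [L^-1 M T^-2] ✓
(C) W/d: [L M T^-2] = force [L M T^-2] ✓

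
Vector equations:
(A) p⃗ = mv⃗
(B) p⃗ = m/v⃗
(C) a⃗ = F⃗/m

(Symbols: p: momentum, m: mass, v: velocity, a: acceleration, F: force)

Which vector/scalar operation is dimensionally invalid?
(B) p⃗ = m/v⃗

(A) p⃗ = mv⃗: LHS [L M T^-1], RHS [L M T^-1] ✓ — mass (scalar) times velocity (vector)
(B) p⃗ = m/v⃗: LHS [L M T^-1], RHS [L^-1 M T] ✗ — momentum is mass times velocity; should be mv⃗ (and division by a vector is undefined)
(C) a⃗ = F⃗/m: LHS [L T^-2], RHS [L T^-2] ✓ — force (vector) divided by mass (scalar)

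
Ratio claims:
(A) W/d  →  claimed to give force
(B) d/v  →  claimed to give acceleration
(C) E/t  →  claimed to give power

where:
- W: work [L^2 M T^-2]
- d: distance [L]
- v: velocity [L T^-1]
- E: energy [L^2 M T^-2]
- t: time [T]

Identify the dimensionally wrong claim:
(B) d/v does not give acceleration

(A) W/d: [L M T^-2] = force [L M T^-2] ✓
(B) d/v: [T] ≠ acceleration [L T^-2] ✗
(C) E/t: [L^2 M T^-3] = power [L^2 M T^-3] ✓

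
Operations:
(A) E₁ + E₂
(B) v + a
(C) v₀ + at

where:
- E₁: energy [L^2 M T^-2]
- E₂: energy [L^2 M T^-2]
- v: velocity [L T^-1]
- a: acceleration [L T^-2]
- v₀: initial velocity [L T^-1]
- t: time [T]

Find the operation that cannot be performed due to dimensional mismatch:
(B) v + a

(A) E₁ + E₂: E₁ [L^2 M T^-2] and E₂ [L^2 M T^-2] — same dimensions ✓
(B) v + a: v [L T^-1] and a [L T^-2] — different dimensions cannot be added/subtracted ✗
(C) v₀ + at: v₀ [L T^-1] and at [L T^-1] — same dimensions ✓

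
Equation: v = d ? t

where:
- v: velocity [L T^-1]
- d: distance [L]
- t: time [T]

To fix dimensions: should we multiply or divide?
division (÷): v = d ÷ t

v [L T^-1]; d [L]; t [T].
d × t → [L T] ✗
d ÷ t → [L T^-1] ✓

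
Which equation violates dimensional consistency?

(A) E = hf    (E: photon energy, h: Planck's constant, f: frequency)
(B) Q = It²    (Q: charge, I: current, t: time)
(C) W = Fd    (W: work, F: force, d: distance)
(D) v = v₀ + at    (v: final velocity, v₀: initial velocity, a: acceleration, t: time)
(B) Q = It²

The equation (B) Q = It² is dimensionally incorrect.

LHS (Q): [I T]
RHS (It²): [I T^2] ✗

The dimensions do not match. The other three equations balance.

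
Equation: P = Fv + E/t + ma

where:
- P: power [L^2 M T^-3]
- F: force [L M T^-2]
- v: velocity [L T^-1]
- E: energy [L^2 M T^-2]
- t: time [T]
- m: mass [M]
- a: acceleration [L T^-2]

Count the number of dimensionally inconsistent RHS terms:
1

LHS P: [L^2 M T^-3]
- Fv: [L^2 M T^-3] ✓
- E/t: [L^2 M T^-3] ✓
- ma: [L M T^-2] ✗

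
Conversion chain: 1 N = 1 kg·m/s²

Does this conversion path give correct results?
The chain is correct (no errors).

Correct: Newton is defined as kg·m/s²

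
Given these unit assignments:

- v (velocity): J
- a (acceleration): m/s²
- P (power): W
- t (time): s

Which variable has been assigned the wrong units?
v

The variable v (velocity) should have units m/s, not J.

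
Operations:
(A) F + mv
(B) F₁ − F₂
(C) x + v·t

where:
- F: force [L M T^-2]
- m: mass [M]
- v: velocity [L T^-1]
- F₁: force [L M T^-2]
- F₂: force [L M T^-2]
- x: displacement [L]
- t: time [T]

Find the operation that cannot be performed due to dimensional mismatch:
(A) F + mv

(A) F + mv: F [L M T^-2] and mv [L M T^-1] — different dimensions cannot be added/subtracted ✗
(B) F₁ − F₂: F₁ [L M T^-2] and F₂ [L M T^-2] — same dimensions ✓
(C) x + v·t: x [L] and v·t [L] — same dimensions ✓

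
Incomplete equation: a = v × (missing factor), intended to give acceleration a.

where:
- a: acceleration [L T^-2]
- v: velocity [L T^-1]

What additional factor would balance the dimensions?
1/t (inverse time), dimensions [T^-1]

a has dimensions [L T^-2] and v has dimensions [L T^-1].
The missing factor must have dimensions [L T^-2] / [L T^-1] = [T^-1], i.e. inverse time (1/t).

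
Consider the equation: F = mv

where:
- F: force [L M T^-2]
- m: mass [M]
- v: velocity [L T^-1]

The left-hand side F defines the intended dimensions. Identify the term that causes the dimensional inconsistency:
The right-hand side term mv

F has dimensions [L M T^-2], but mv has dimensions [L M T^-1], so the term mv is dimensionally wrong for F.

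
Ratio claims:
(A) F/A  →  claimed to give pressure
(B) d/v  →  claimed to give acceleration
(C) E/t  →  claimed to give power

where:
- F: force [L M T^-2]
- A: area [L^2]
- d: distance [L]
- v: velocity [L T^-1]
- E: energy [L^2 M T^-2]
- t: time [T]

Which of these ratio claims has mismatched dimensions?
(B) d/v does not give acceleration

(A) F/A: [L^-1 M T^-2] = pressure [L^-1 M T^-2] ✓
(B) d/v: [T] ≠ acceleration [L T^-2] ✗
(C) E/t: [L^2 M T^-3] = power [L^2 M T^-3] ✓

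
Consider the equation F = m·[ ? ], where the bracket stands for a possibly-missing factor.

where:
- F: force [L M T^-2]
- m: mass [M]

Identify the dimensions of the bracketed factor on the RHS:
[L T^-2] — acceleration (e.g. a)

F has dimensions [L M T^-2]; m has dimensions [M].
The bracketed factor must supply [L M T^-2] / [M] = [L T^-2].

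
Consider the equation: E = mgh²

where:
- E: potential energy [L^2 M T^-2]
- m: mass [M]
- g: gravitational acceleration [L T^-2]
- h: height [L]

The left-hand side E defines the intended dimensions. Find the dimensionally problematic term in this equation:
The right-hand side term mgh²

E has dimensions [L^2 M T^-2], but mgh² has dimensions [L^3 M T^-2], so the term mgh² is dimensionally wrong for E.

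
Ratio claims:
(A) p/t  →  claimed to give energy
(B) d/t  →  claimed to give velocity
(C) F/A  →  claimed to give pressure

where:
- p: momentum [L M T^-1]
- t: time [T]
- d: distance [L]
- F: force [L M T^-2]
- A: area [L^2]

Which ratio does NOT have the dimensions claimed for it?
(A) p/t does not give energy

(A) p/t: [L M T^-2] ≠ energy [L^2 M T^-2] ✗
(B) d/t: [L T^-1] = velocity [L T^-1] ✓
(C) F/A: [L^-1 M T^-2] = pressure [L^-1 M T^-2] ✓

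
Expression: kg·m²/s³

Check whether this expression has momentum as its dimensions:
No

The expression kg·m²/s³ has dimensions [L^2 M T^-3], but momentum has dimensions [L M T^-1].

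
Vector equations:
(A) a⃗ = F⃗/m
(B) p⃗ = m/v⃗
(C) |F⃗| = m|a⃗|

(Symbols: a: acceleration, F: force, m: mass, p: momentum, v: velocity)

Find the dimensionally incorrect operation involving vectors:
(B) p⃗ = m/v⃗

(A) a⃗ = F⃗/m: LHS [L T^-2], RHS [L T^-2] ✓ — force (vector) divided by mass (scalar)
(B) p⃗ = m/v⃗: LHS [L M T^-1], RHS [L^-1 M T] ✗ — momentum is mass times velocity; should be mv⃗ (and division by a vector is undefined)
(C) |F⃗| = m|a⃗|: LHS [L M T^-2], RHS [L M T^-2] ✓ — magnitudes of vectors are scalars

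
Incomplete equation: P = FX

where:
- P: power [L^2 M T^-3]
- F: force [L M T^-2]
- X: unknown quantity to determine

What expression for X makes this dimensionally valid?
X = v (velocity), dimensions [L T^-1]

P has dimensions [L^2 M T^-3]; the rest of the RHS (F) has dimensions [L M T^-2].
So X must have dimensions [L T^-1] — X = v (velocity).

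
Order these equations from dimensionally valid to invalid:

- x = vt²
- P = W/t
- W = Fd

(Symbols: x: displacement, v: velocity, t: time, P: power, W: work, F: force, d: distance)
Dimensionally correct: P = W/t, W = Fd
Dimensionally incorrect: x = vt²
Ordered (correct first, then incorrect): P = W/t, W = Fd, x = vt²

- x = vt²: LHS [L], RHS [L T] → incorrect ✗
- P = W/t: LHS [L^2 M T^-3], RHS [L^2 M T^-3] → correct ✓
- W = Fd: LHS [L^2 M T^-2], RHS [L^2 M T^-2] → correct ✓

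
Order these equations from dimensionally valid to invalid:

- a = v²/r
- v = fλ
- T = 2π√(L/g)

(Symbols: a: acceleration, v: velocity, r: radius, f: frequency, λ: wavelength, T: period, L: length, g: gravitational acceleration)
Dimensionally correct: a = v²/r, v = fλ, T = 2π√(L/g)
Dimensionally incorrect: none
Ordered (correct first, then incorrect): a = v²/r, v = fλ, T = 2π√(L/g)

- a = v²/r: LHS [L T^-2], RHS [L T^-2] → correct ✓
- v = fλ: LHS [L T^-1], RHS [L T^-1] → correct ✓
- T = 2π√(L/g): LHS [T], RHS [T] → correct ✓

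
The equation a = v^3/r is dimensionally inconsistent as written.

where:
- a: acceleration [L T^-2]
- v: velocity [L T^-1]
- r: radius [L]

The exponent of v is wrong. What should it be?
The exponent of v should be 2: a = v^2/r

The LHS a has dimensions [L T^-2]; v has dimensions [L T^-1].
As written, the RHS v^3/r (exponent 3 on v) has dimensions [L^2 T^-3], which does not match.
With exponent 2, the RHS v^2/r has dimensions [L T^-2], matching the LHS.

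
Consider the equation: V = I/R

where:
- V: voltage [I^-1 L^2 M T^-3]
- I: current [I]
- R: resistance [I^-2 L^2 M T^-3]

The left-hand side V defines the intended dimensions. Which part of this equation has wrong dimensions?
The right-hand side term I/R

V has dimensions [I^-1 L^2 M T^-3], but I/R has dimensions [I^3 L^-2 M^-1 T^3], so the term I/R is dimensionally wrong for V.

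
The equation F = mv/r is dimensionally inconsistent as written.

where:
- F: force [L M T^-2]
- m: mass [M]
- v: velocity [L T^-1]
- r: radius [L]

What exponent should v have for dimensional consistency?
The exponent of v should be 2: F = mv^2/r

The LHS F has dimensions [L M T^-2]; v has dimensions [L T^-1].
As written, the RHS mv/r (exponent 1 on v) has dimensions [M T^-1], which does not match.
With exponent 2, the RHS mv^2/r has dimensions [L M T^-2], matching the LHS.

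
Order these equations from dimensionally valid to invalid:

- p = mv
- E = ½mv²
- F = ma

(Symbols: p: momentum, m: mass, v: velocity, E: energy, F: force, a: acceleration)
Dimensionally correct: p = mv, E = ½mv², F = ma
Dimensionally incorrect: none
Ordered (correct first, then incorrect): p = mv, E = ½mv², F = ma

- p = mv: LHS [L M T^-1], RHS [L M T^-1] → correct ✓
- E = ½mv²: LHS [L^2 M T^-2], RHS [L^2 M T^-2] → correct ✓
- F = ma: LHS [L M T^-2], RHS [L M T^-2] → correct ✓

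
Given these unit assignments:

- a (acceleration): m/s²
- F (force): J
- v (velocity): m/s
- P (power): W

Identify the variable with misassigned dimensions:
F

The variable F (force) should have units N, not J.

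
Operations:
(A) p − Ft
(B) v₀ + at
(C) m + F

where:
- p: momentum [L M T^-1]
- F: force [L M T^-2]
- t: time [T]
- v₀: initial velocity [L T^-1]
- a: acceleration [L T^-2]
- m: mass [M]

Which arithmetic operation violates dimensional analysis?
(C) m + F

(A) p − Ft: p [L M T^-1] and Ft [L M T^-1] — same dimensions ✓
(B) v₀ + at: v₀ [L T^-1] and at [L T^-1] — same dimensions ✓
(C) m + F: m [M] and F [L M T^-2] — different dimensions cannot be added/subtracted ✗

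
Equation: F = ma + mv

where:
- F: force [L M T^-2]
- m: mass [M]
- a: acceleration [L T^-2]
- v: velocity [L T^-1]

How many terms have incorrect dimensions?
1

LHS F: [L M T^-2]
- ma: [L M T^-2] ✓
- mv: [L M T^-1] ✗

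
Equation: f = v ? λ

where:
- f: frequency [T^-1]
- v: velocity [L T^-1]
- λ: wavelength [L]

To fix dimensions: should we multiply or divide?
division (÷): f = v ÷ λ

f [T^-1]; v [L T^-1]; λ [L].
v × λ → [L^2 T^-1] ✗
v ÷ λ → [T^-1] ✓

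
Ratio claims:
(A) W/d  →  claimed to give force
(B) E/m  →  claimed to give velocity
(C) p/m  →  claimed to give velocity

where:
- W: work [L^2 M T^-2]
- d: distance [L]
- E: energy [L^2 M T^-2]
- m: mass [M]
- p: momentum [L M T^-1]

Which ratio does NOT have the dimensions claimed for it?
(B) E/m does not give velocity

(A) W/d: [L M T^-2] = force [L M T^-2] ✓
(B) E/m: [L^2 T^-2] ≠ velocity [L T^-1] ✗
(C) p/m: [L T^-1] = velocity [L T^-1] ✓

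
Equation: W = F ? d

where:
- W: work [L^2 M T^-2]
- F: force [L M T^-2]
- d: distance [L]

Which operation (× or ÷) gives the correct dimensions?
multiplication (×): W = F × d

W [L^2 M T^-2]; F [L M T^-2]; d [L].
F × d → [L^2 M T^-2] ✓
F ÷ d → [M T^-2] ✗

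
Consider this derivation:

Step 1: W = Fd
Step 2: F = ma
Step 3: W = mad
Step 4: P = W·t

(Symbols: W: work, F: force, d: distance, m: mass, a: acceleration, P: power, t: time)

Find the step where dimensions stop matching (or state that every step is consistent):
Step 4

Step 1: W = Fd → LHS [L^2 M T^-2], RHS [L^2 M T^-2] ✓
Step 2: F = ma → LHS [L M T^-2], RHS [L M T^-2] ✓
Step 3: W = mad → LHS [L^2 M T^-2], RHS [L^2 M T^-2] ✓
Step 4: P = W·t → LHS [L^2 M T^-3], RHS [L^2 M T^-1] ✗

The first dimensional inconsistency appears in step 4: P = W·t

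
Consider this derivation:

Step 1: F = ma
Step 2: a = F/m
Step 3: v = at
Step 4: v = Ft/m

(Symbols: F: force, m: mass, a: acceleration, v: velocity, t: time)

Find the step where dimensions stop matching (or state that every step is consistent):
No step introduces an error — all steps are dimensionally consistent.

Step 1: F = ma → LHS [L M T^-2], RHS [L M T^-2] ✓
Step 2: a = F/m → LHS [L T^-2], RHS [L T^-2] ✓
Step 3: v = at → LHS [L T^-1], RHS [L T^-1] ✓
Step 4: v = Ft/m → LHS [L T^-1], RHS [L T^-1] ✓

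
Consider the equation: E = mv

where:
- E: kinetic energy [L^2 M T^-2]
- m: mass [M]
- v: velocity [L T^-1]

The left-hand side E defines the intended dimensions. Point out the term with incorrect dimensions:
The right-hand side term mv

E has dimensions [L^2 M T^-2], but mv has dimensions [L M T^-1], so the term mv is dimensionally wrong for E.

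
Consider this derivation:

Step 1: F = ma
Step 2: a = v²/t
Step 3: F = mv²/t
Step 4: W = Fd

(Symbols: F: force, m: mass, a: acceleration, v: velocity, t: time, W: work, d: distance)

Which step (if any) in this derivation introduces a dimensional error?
Step 2

Step 1: F = ma → LHS [L M T^-2], RHS [L M T^-2] ✓
Step 2: a = v²/t → LHS [L T^-2], RHS [L^2 T^-3] ✗

The first dimensional inconsistency appears in step 2: a = v²/t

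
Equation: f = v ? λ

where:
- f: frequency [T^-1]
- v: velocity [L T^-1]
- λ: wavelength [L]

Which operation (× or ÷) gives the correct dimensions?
division (÷): f = v ÷ λ

f [T^-1]; v [L T^-1]; λ [L].
v × λ → [L^2 T^-1] ✗
v ÷ λ → [T^-1] ✓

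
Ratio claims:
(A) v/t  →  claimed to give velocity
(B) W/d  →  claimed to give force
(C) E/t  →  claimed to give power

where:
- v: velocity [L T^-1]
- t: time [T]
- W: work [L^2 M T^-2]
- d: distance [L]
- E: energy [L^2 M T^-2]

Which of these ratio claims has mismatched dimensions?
(A) v/t does not give velocity

(A) v/t: [L T^-2] ≠ velocity [L T^-1] ✗
(B) W/d: [L M T^-2] = force [L M T^-2] ✓
(C) E/t: [L^2 M T^-3] = power [L^2 M T^-3] ✓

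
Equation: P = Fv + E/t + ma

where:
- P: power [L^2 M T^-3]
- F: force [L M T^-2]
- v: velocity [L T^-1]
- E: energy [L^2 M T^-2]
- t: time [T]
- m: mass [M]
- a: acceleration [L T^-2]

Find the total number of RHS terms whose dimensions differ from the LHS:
1

LHS P: [L^2 M T^-3]
- Fv: [L^2 M T^-3] ✓
- E/t: [L^2 M T^-3] ✓
- ma: [L M T^-2] ✗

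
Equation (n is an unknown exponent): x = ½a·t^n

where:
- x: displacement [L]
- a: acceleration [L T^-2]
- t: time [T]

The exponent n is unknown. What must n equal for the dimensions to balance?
n = 2

x has dimensions [L]; t has dimensions [T].
The rest of the RHS has dimensions [L T^-2], so t^n must supply [T^2].
With n = 2: ½a·t^2 has dimensions [L], matching the LHS ✓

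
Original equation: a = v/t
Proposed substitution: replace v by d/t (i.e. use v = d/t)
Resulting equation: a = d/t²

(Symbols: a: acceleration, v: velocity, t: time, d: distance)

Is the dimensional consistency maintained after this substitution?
Yes

[v] = [L T^-1] and [d/t] = [L T^-1]. These match, so the substitution replaces a quantity by one of the same dimensions and the result a = d/t² has LHS [L T^-2] vs RHS [L T^-2] — still consistent.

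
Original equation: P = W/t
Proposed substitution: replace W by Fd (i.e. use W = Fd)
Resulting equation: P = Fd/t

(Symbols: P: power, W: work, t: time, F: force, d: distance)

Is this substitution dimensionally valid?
Yes

[W] = [L^2 M T^-2] and [Fd] = [L^2 M T^-2]. These match, so the substitution replaces a quantity by one of the same dimensions and the result P = Fd/t has LHS [L^2 M T^-3] vs RHS [L^2 M T^-3] — still consistent.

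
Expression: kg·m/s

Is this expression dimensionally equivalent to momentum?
Yes

The expression kg·m/s has dimensions [L M T^-1], which is exactly momentum [L M T^-1].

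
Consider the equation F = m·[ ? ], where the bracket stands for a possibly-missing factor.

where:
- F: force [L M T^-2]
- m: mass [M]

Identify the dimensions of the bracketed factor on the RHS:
[L T^-2] — acceleration (e.g. a)

F has dimensions [L M T^-2]; m has dimensions [M].
The bracketed factor must supply [L M T^-2] / [M] = [L T^-2].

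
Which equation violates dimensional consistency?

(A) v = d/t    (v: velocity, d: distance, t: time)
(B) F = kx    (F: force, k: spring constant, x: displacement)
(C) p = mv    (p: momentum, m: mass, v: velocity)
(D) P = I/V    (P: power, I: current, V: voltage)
(D) P = I/V

The equation (D) P = I/V is dimensionally incorrect.

LHS (P): [L^2 M T^-3]
RHS (I/V): [I^2 L^-2 M^-1 T^3] ✗

The dimensions do not match. The other three equations balance.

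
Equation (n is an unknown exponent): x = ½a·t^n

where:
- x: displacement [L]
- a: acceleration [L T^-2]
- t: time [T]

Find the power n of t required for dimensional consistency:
n = 2

x has dimensions [L]; t has dimensions [T].
The rest of the RHS has dimensions [L T^-2], so t^n must supply [T^2].
With n = 2: ½a·t^2 has dimensions [L], matching the LHS ✓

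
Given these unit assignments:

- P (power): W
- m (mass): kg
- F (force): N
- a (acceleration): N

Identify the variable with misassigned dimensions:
a

The variable a (acceleration) should have units m/s², not N.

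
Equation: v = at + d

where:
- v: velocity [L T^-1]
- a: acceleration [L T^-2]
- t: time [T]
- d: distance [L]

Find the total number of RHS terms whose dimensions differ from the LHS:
1

LHS v: [L T^-1]
- at: [L T^-1] ✓
- d: [L] ✗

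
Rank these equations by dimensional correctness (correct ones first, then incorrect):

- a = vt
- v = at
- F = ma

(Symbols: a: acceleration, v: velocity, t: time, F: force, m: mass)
Dimensionally correct: v = at, F = ma
Dimensionally incorrect: a = vt
Ordered (correct first, then incorrect): v = at, F = ma, a = vt

- a = vt: LHS [L T^-2], RHS [L] → incorrect ✗
- v = at: LHS [L T^-1], RHS [L T^-1] → correct ✓
- F = ma: LHS [L M T^-2], RHS [L M T^-2] → correct ✓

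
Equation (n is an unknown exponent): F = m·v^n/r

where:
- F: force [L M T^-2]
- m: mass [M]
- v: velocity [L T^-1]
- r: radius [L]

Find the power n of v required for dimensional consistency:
n = 2

F has dimensions [L M T^-2]; v has dimensions [L T^-1].
The rest of the RHS has dimensions [L^-1 M], so v^n must supply [L^2 T^-2].
With n = 2: m·v^2/r has dimensions [L M T^-2], matching the LHS ✓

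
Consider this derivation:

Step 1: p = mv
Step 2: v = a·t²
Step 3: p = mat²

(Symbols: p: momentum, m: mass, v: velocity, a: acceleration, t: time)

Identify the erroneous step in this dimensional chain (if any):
Step 2

Step 1: p = mv → LHS [L M T^-1], RHS [L M T^-1] ✓
Step 2: v = a·t² → LHS [L T^-1], RHS [L] ✗

The first dimensional inconsistency appears in step 2: v = a·t²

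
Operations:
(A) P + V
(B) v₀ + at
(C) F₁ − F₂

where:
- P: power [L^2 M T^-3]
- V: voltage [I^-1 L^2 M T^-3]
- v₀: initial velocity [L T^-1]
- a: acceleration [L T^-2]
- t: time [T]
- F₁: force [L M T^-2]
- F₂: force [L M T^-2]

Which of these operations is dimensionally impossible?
(A) P + V

(A) P + V: P [L^2 M T^-3] and V [I^-1 L^2 M T^-3] — different dimensions cannot be added/subtracted ✗
(B) v₀ + at: v₀ [L T^-1] and at [L T^-1] — same dimensions ✓
(C) F₁ − F₂: F₁ [L M T^-2] and F₂ [L M T^-2] — same dimensions ✓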